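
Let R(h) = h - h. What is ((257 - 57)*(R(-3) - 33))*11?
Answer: -72600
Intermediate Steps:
R(h) = 0
((257 - 57)*(R(-3) - 33))*11 = ((257 - 57)*(0 - 33))*11 = (200*(-33))*11 = -6600*11 = -72600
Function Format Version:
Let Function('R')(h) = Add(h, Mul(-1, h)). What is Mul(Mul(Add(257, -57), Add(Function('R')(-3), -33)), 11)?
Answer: -72600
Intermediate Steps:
Function('R')(h) = 0
Mul(Mul(Add(257, -57), Add(Function('R')(-3), -33)), 11) = Mul(Mul(Add(257, -57), Add(0, -33)), 11) = Mul(Mul(200, -33), 11) = Mul(-6600, 11) = -72600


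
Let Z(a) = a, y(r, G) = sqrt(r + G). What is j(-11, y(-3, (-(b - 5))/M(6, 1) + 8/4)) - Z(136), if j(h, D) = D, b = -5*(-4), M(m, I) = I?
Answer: -136 + 4*I ≈ -136.0 + 4.0*I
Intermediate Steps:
b = 20
y(r, G) = sqrt(G + r)
j(-11, y(-3, (-(b - 5))/M(6, 1) + 8/4)) - Z(136) = sqrt((-(20 - 5)/1 + 8/4) - 3) - 1*136 = sqrt((-1*15*1 + 8*(1/4)) - 3) - 136 = sqrt((-15*1 + 2) - 3) - 136 = sqrt((-15 + 2) - 3) - 136 = sqrt(-13 - 3) - 136 = sqrt(-16) - 136 = 4*I - 136 = -136 + 4*I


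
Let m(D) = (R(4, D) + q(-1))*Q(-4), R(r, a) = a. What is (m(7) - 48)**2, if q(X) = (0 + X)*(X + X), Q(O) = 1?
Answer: 1521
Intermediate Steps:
q(X) = 2*X**2 (q(X) = X*(2*X) = 2*X**2)
m(D) = 2 + D (m(D) = (D + 2*(-1)**2)*1 = (D + 2*1)*1 = (D + 2)*1 = (2 + D)*1 = 2 + D)
(m(7) - 48)**2 = ((2 + 7) - 48)**2 = (9 - 48)**2 = (-39)**2 = 1521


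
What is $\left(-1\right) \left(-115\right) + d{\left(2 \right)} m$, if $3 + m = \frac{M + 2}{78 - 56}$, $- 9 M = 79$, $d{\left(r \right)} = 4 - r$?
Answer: $\frac{10730}{99} \approx 108.38$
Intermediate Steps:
$M = - \frac{79}{9}$ ($M = \left(- \frac{1}{9}\right) 79 = - \frac{79}{9} \approx -8.7778$)
$m = - \frac{655}{198}$ ($m = -3 + \frac{- \frac{79}{9} + 2}{78 - 56} = -3 - \frac{61}{9 \cdot 22} = -3 - \frac{61}{198} = - \frac{655}{198} \approx -3.3081$)
$\left(-1\right) \left(-115\right) + d{\left(2 \right)} m = \left(-1\right) \left(-115\right) + \left(4 - 2\right) \left(- \frac{655}{198}\right) = 115 + \left(4 - 2\right) \left(- \frac{655}{198}\right) = 115 + 2 \left(- \frac{655}{198}\right) = 115 - \frac{655}{99} = \frac{10730}{99}$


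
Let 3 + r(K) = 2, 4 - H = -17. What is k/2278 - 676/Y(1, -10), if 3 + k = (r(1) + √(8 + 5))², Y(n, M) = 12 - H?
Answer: 1540027/20502 - √13/1139 ≈ 75.113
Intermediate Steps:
H = 21 (H = 4 - 1*(-17) = 4 + 17 = 21)
r(K) = -1 (r(K) = -3 + 2 = -1)
Y(n, M) = -9 (Y(n, M) = 12 - 1*21 = 12 - 21 = -9)
k = -3 + (-1 + √13)² (k = -3 + (-1 + √(8 + 5))² = -3 + (-1 + √13)² ≈ 3.7889)
k/2278 - 676/Y(1, -10) = (11 - 2*√13)/2278 - 676/(-9) = (11 - 2*√13)*(1/2278) - 676*(-⅑) = (11/2278 - √13/1139) + 676/9 = 1540027/20502 - √13/1139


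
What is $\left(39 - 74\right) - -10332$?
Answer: $10297$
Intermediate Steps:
$\left(39 - 74\right) - -10332 = \left(39 - 74\right) + 10332 = -35 + 10332 = 10297$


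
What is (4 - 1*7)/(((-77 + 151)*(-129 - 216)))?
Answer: 1/8510 ≈ 0.00011751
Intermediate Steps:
(4 - 1*7)/(((-77 + 151)*(-129 - 216))) = (4 - 7)/((74*(-345))) = -3/(-25530) = -1/25530*(-3) = 1/8510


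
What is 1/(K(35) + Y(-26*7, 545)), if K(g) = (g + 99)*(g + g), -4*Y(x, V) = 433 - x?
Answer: 4/36905 ≈ 0.00010839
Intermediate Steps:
Y(x, V) = -433/4 + x/4 (Y(x, V) = -(433 - x)/4 = -433/4 + x/4)
K(g) = 2*g*(99 + g) (K(g) = (99 + g)*(2*g) = 2*g*(99 + g))
1/(K(35) + Y(-26*7, 545)) = 1/(2*35*(99 + 35) + (-433/4 + (-26*7)/4)) = 1/(2*35*134 + (-433/4 + (1/4)*(-182))) = 1/(9380 + (-433/4 - 91/2)) = 1/(9380 - 615/4) = 1/(36905/4) = 4/36905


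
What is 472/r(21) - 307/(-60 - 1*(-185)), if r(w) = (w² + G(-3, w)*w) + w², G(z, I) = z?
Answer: -192433/102375 ≈ -1.8797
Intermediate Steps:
r(w) = -3*w + 2*w² (r(w) = (w² - 3*w) + w² = -3*w + 2*w²)
472/r(21) - 307/(-60 - 1*(-185)) = 472/((21*(-3 + 2*21))) - 307/(-60 - 1*(-185)) = 472/((21*(-3 + 42))) - 307/(-60 + 185) = 472/((21*39)) - 307/125 = 472/819 - 307*1/125 = 472*(1/819) - 307/125 = 472/819 - 307/125 = -192433/102375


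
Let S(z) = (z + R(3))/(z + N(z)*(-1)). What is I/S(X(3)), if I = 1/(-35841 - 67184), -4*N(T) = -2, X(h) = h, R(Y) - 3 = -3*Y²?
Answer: 1/865410 ≈ 1.1555e-6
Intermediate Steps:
R(Y) = 3 - 3*Y²
N(T) = ½ (N(T) = -¼*(-2) = ½)
S(z) = (-24 + z)/(-½ + z) (S(z) = (z + (3 - 3*3²))/(z + (½)*(-1)) = (z + (3 - 3*9))/(z - ½) = (z + (3 - 27))/(-½ + z) = (z - 24)/(-½ + z) = (-24 + z)/(-½ + z))
I = -1/103025 (I = 1/(-103025) = -1/103025 ≈ -9.7064e-6)
I/S(X(3)) = -(-1 + 2*3)/(2*(-24 + 3))/103025 = -1/(103025*(2*(-21)/(-1 + 6))) = -1/(103025*(2*(-21)/5)) = -1/(103025*(2*(⅕)*(-21))) = -1/(103025*(-42/5)) = -1/103025*(-5/42) = 1/865410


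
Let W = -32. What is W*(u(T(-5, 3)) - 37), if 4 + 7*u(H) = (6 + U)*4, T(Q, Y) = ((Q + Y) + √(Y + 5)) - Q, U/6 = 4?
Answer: 4576/7 ≈ 653.71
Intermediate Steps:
U = 24 (U = 6*4 = 24)
T(Q, Y) = Y + √(5 + Y) (T(Q, Y) = ((Q + Y) + √(5 + Y)) - Q = (Q + Y + √(5 + Y)) - Q = Y + √(5 + Y))
u(H) = 116/7 (u(H) = -4/7 + ((6 + 24)*4)/7 = -4/7 + (30*4)/7 = -4/7 + (⅐)*120 = -4/7 + 120/7 = 116/7)
W*(u(T(-5, 3)) - 37) = -32*(116/7 - 37) = -32*(-143/7) = 4576/7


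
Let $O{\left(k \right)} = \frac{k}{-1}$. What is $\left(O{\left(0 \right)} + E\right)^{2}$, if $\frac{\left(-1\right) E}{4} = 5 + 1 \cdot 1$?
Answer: $576$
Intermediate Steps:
$O{\left(k \right)} = - k$ ($O{\left(k \right)} = k \left(-1\right) = - k$)
$E = -24$ ($E = - 4 \left(5 + 1 \cdot 1\right) = - 4 \left(5 + 1\right) = \left(-4\right) 6 = -24$)
$\left(O{\left(0 \right)} + E\right)^{2} = \left(\left(-1\right) 0 - 24\right)^{2} = \left(0 - 24\right)^{2} = \left(-24\right)^{2} = 576$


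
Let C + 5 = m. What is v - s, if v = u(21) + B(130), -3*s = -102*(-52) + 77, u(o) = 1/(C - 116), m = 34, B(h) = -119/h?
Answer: 6758629/3770 ≈ 1792.7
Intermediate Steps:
C = 29 (C = -5 + 34 = 29)
u(o) = -1/87 (u(o) = 1/(29 - 116) = 1/(-87) = -1/87)
s = -5381/3 (s = -(-102*(-52) + 77)/3 = -(5304 + 77)/3 = -⅓*5381 = -5381/3 ≈ -1793.7)
v = -10483/11310 (v = -1/87 - 119/130 = -10483/11310 ≈ -0.92688)
v - s = -10483/11310 - 1*(-5381/3) = -10483/11310 + 5381/3 = 6758629/3770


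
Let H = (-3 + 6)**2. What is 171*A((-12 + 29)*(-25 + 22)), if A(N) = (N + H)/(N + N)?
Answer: 1197/17 ≈ 70.412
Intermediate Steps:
H = 9 (H = 3**2 = 9)
A(N) = (9 + N)/(2*N) (A(N) = (N + 9)/(N + N) = (9 + N)/((2*N)) = (9 + N)*(1/(2*N)) = (9 + N)/(2*N))
171*A((-12 + 29)*(-25 + 22)) = 171*((9 + (-12 + 29)*(-25 + 22))/(2*(((-12 + 29)*(-25 + 22))))) = 171*((9 + 17*(-3))/(2*((17*(-3))))) = 171*((1/2)*(9 - 51)/(-51)) = 171*((1/2)*(-1/51)*(-42)) = 171*(7/17) = 1197/17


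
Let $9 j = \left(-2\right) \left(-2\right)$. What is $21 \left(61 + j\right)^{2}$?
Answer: $\frac{2140663}{27} \approx 79284.0$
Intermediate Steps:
$j = \frac{4}{9}$ ($j = \frac{\left(-2\right) \left(-2\right)}{9} = \frac{1}{9} \cdot 4 = \frac{4}{9} \approx 0.44444$)
$21 \left(61 + j\right)^{2} = 21 \left(61 + \frac{4}{9}\right)^{2} = 21 \left(\frac{553}{9}\right)^{2} = 21 \cdot \frac{305809}{81} = \frac{2140663}{27}$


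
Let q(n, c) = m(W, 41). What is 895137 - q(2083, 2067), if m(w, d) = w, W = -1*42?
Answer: 895179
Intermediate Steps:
W = -42
q(n, c) = -42
895137 - q(2083, 2067) = 895137 - 1*(-42) = 895137 + 42 = 895179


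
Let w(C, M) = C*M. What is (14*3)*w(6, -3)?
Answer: -756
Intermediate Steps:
(14*3)*w(6, -3) = (14*3)*(6*(-3)) = 42*(-18) = -756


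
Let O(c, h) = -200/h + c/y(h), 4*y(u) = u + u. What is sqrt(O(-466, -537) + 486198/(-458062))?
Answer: sqrt(15831095639928063)/122989647 ≈ 1.0230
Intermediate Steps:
y(u) = u/2 (y(u) = (u + u)/4 = (2*u)/4 = u/2)
O(c, h) = -200/h + 2*c/h (O(c, h) = -200/h + c/((h/2)) = -200/h + c*(2/h) = -200/h + 2*c/h)
sqrt(O(-466, -537) + 486198/(-458062)) = sqrt(2*(-100 - 466)/(-537) + 486198/(-458062)) = sqrt(2*(-1/537)*(-566) + 486198*(-1/458062)) = sqrt(1132/537 - 243099/229031) = sqrt(128718929/122989647) = sqrt(15831095639928063)/122989647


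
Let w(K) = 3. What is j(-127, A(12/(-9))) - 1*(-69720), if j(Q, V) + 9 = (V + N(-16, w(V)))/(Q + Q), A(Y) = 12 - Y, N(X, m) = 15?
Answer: 53119697/762 ≈ 69711.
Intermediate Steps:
j(Q, V) = -9 + (15 + V)/(2*Q) (j(Q, V) = -9 + (V + 15)/(Q + Q) = -9 + (15 + V)/((2*Q)) = -9 + (15 + V)*(1/(2*Q)) = -9 + (15 + V)/(2*Q))
j(-127, A(12/(-9))) - 1*(-69720) = (1/2)*(15 + (12 - 12/(-9)) - 18*(-127))/(-127) - 1*(-69720) = (1/2)*(-1/127)*(15 + (12 - 12*(-1)/9) + 2286) + 69720 = (1/2)*(-1/127)*(15 + (12 - 1*(-4/3)) + 2286) + 69720 = (1/2)*(-1/127)*(15 + (12 + 4/3) + 2286) + 69720 = (1/2)*(-1/127)*(15 + 40/3 + 2286) + 69720 = (1/2)*(-1/127)*(6943/3) + 69720 = -6943/762 + 69720 = 53119697/762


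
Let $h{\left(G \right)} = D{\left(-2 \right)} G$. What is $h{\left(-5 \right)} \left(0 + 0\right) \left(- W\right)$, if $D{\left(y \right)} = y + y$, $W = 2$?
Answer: $0$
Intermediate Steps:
$D{\left(y \right)} = 2 y$
$h{\left(G \right)} = - 4 G$ ($h{\left(G \right)} = 2 \left(-2\right) G = - 4 G$)
$h{\left(-5 \right)} \left(0 + 0\right) \left(- W\right) = \left(-4\right) \left(-5\right) \left(0 + 0\right) \left(\left(-1\right) 2\right) = 20 \cdot 0 \left(-2\right) = 20 \cdot 0 = 0$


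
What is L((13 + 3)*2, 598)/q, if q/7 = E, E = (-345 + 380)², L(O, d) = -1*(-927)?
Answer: 927/8575 ≈ 0.10810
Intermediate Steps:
L(O, d) = 927
E = 1225 (E = 35² = 1225)
q = 8575 (q = 7*1225 = 8575)
L((13 + 3)*2, 598)/q = 927/8575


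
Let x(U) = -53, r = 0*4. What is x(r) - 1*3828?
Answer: -3881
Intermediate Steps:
r = 0
x(r) - 1*3828 = -53 - 1*3828 = -53 - 3828 = -3881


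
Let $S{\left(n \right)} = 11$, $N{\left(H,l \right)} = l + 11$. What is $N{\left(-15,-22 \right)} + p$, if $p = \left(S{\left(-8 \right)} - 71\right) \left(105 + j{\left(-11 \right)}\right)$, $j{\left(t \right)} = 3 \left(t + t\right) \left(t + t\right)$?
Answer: $-93431$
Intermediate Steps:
$N{\left(H,l \right)} = 11 + l$
$j{\left(t \right)} = 12 t^{2}$ ($j{\left(t \right)} = 3 \cdot 2 t 2 t = 3 \cdot 4 t^{2} = 12 t^{2}$)
$p = -93420$ ($p = \left(11 - 71\right) \left(105 + 12 \left(-11\right)^{2}\right) = - 60 \left(105 + 12 \cdot 121\right) = - 60 \left(105 + 1452\right) = \left(-60\right) 1557 = -93420$)
$N{\left(-15,-22 \right)} + p = \left(11 - 22\right) - 93420 = -11 - 93420 = -93431$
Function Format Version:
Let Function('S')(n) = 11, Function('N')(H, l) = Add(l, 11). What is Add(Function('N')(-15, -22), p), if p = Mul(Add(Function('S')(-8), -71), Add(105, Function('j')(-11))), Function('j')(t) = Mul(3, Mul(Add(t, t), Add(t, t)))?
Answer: -93431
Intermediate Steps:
Function('N')(H, l) = Add(11, l)
Function('j')(t) = Mul(12, Pow(t, 2)) (Function('j')(t) = Mul(3, Mul(Mul(2, t), Mul(2, t))) = Mul(3, Mul(4, Pow(t, 2))) = Mul(12, Pow(t, 2)))
p = -93420 (p = Mul(Add(11, -71), Add(105, Mul(12, Pow(-11, 2)))) = Mul(-60, Add(105, Mul(12, 121))) = Mul(-60, Add(105, 1452)) = Mul(-60, 1557) = -93420)
Add(Function('N')(-15, -22), p) = Add(Add(11, -22), -93420) = Add(-11, -93420) = -93431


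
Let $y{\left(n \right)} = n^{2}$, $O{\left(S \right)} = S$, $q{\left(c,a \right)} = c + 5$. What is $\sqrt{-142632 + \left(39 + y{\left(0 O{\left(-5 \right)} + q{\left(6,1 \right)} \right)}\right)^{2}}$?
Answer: $2 i \sqrt{29258} \approx 342.1 i$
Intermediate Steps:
$q{\left(c,a \right)} = 5 + c$
$\sqrt{-142632 + \left(39 + y{\left(0 O{\left(-5 \right)} + q{\left(6,1 \right)} \right)}\right)^{2}} = \sqrt{-142632 + \left(39 + \left(0 \left(-5\right) + \left(5 + 6\right)\right)^{2}\right)^{2}} = \sqrt{-142632 + \left(39 + \left(0 + 11\right)^{2}\right)^{2}} = \sqrt{-142632 + \left(39 + 11^{2}\right)^{2}} = \sqrt{-142632 + \left(39 + 121\right)^{2}} = \sqrt{-142632 + 160^{2}} = \sqrt{-142632 + 25600} = \sqrt{-117032} = 2 i \sqrt{29258}$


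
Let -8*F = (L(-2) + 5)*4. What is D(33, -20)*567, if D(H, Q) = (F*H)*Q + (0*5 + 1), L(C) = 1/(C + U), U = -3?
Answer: 898695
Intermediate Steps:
L(C) = 1/(-3 + C) (L(C) = 1/(C - 3) = 1/(-3 + C))
F = -12/5 (F = -(1/(-3 - 2) + 5)*4/8 = -(1/(-5) + 5)*4/8 = -(-⅕ + 5)*4/8 = -3*4/5 = -⅛*96/5 = -12/5 ≈ -2.4000)
D(H, Q) = 1 - 12*H*Q/5 (D(H, Q) = (-12*H/5)*Q + (0*5 + 1) = -12*H*Q/5 + (0 + 1) = -12*H*Q/5 + 1 = 1 - 12*H*Q/5)
D(33, -20)*567 = (1 - 12/5*33*(-20))*567 = (1 + 1584)*567 = 1585*567 = 898695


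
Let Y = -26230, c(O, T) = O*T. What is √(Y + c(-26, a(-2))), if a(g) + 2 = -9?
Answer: 2*I*√6486 ≈ 161.07*I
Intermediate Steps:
a(g) = -11 (a(g) = -2 - 9 = -11)
√(Y + c(-26, a(-2))) = √(-26230 - 26*(-11)) = √(-26230 + 286) = √(-25944) = 2*I*√6486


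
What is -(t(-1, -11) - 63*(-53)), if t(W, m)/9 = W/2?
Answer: -6669/2 ≈ -3334.5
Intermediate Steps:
t(W, m) = 9*W/2 (t(W, m) = 9*(W/2) = 9*W/2)
-(t(-1, -11) - 63*(-53)) = -((9/2)*(-1) - 63*(-53)) = -(-9/2 + 3339) = -1*6669/2 = -6669/2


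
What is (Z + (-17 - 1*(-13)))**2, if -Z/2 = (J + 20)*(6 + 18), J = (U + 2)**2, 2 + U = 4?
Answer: 2999824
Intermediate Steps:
U = 2 (U = -2 + 4 = 2)
J = 16 (J = (2 + 2)**2 = 4**2 = 16)
Z = -1728 (Z = -2*(16 + 20)*(6 + 18) = -72*24 = -2*864 = -1728)
(Z + (-17 - 1*(-13)))**2 = (-1728 + (-17 - 1*(-13)))**2 = (-1728 + (-17 + 13))**2 = (-1728 - 4)**2 = (-1732)**2 = 2999824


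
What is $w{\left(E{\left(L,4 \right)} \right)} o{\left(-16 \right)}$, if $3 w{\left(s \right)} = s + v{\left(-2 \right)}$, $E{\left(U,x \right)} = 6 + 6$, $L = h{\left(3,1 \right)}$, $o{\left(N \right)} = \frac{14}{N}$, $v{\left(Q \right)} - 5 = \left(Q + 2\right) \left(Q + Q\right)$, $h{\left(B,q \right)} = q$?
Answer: $- \frac{119}{24} \approx -4.9583$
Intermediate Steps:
$v{\left(Q \right)} = 5 + 2 Q \left(2 + Q\right)$ ($v{\left(Q \right)} = 5 + \left(Q + 2\right) \left(Q + Q\right) = 5 + \left(2 + Q\right) 2 Q = 5 + 2 Q \left(2 + Q\right)$)
$L = 1$
$E{\left(U,x \right)} = 12$
$w{\left(s \right)} = \frac{5}{3} + \frac{s}{3}$ ($w{\left(s \right)} = \frac{s + \left(5 + 2 \left(-2\right)^{2} + 4 \left(-2\right)\right)}{3} = \frac{s + \left(5 + 2 \cdot 4 - 8\right)}{3} = \frac{s + \left(5 + 8 - 8\right)}{3} = \frac{s + 5}{3} = \frac{5 + s}{3} = \frac{5}{3} + \frac{s}{3}$)
$w{\left(E{\left(L,4 \right)} \right)} o{\left(-16 \right)} = \left(\frac{5}{3} + \frac{1}{3} \cdot 12\right) \frac{14}{-16} = \left(\frac{5}{3} + 4\right) 14 \left(- \frac{1}{16}\right) = \frac{17}{3} \left(- \frac{7}{8}\right) = - \frac{119}{24}$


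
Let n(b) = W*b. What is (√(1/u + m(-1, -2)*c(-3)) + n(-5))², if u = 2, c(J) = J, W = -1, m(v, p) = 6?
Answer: (10 + I*√70)²/4 ≈ 7.5 + 41.833*I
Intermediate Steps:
n(b) = -b
(√(1/u + m(-1, -2)*c(-3)) + n(-5))² = (√(1/2 + 6*(-3)) - 1*(-5))² = (√(½ - 18) + 5)² = (√(-35/2) + 5)² = (I*√70/2 + 5)² = (5 + I*√70/2)²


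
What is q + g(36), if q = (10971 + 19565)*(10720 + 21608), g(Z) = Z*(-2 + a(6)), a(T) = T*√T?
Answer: 987167736 + 216*√6 ≈ 9.8717e+8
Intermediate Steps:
a(T) = T^(3/2)
g(Z) = Z*(-2 + 6*√6) (g(Z) = Z*(-2 + 6^(3/2)) = Z*(-2 + 6*√6))
q = 987167808 (q = 30536*32328 = 987167808)
q + g(36) = 987167808 + 2*36*(-1 + 3*√6) = 987167808 + (-72 + 216*√6) = 987167736 + 216*√6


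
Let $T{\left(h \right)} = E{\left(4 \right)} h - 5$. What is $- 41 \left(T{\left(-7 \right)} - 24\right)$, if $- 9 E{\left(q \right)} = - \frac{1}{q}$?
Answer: $\frac{43091}{36} \approx 1197.0$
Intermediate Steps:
$E{\left(q \right)} = \frac{1}{9 q}$ ($E{\left(q \right)} = - \frac{\left(-1\right) \frac{1}{q}}{9} = \frac{1}{9 q}$)
$T{\left(h \right)} = -5 + \frac{h}{36}$ ($T{\left(h \right)} = \frac{1}{9 \cdot 4} h - 5 = \frac{1}{9} \cdot \frac{1}{4} h - 5 = \frac{h}{36} - 5 = -5 + \frac{h}{36}$)
$- 41 \left(T{\left(-7 \right)} - 24\right) = - 41 \left(\left(-5 + \frac{1}{36} \left(-7\right)\right) - 24\right) = - 41 \left(\left(-5 - \frac{7}{36}\right) - 24\right) = - 41 \left(- \frac{187}{36} - 24\right) = \left(-41\right) \left(- \frac{1051}{36}\right) = \frac{43091}{36}$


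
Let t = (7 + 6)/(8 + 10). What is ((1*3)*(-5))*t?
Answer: -65/6 ≈ -10.833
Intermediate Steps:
t = 13/18 ≈ 0.72222
((1*3)*(-5))*t = ((1*3)*(-5))*(13/18) = (3*(-5))*(13/18) = -15*13/18 = -65/6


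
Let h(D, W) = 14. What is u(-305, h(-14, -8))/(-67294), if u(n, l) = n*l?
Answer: 2135/33647 ≈ 0.063453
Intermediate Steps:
u(n, l) = l*n
u(-305, h(-14, -8))/(-67294) = (14*(-305))/(-67294) = -4270*(-1/67294) = 2135/33647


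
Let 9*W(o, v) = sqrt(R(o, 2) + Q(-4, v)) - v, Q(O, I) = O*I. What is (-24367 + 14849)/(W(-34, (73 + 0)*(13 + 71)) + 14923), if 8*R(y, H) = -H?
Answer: -43918907400/65715420613 + 171324*I*sqrt(98113)/65715420613 ≈ -0.66832 + 0.00081661*I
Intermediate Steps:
R(y, H) = -H/8 (R(y, H) = (-H)/8 = -H/8)
Q(O, I) = I*O
W(o, v) = -v/9 + sqrt(-1/4 - 4*v)/9 (W(o, v) = (sqrt(-1/8*2 + v*(-4)) - v)/9 = (sqrt(-1/4 - 4*v) - v)/9 = -v/9 + sqrt(-1/4 - 4*v)/9)
(-24367 + 14849)/(W(-34, (73 + 0)*(13 + 71)) + 14923) = (-24367 + 14849)/((-(73 + 0)*(13 + 71)/9 + sqrt(-1 - 16*(73 + 0)*(13 + 71))/18) + 14923) = -9518/((-73*84/9 + sqrt(-1 - 1168*84)/18) + 14923) = -9518/((-1/9*6132 + sqrt(-1 - 16*6132)/18) + 14923) = -9518/((-2044/3 + sqrt(-1 - 98112)/18) + 14923) = -9518/((-2044/3 + sqrt(-98113)/18) + 14923) = -9518/((-2044/3 + (I*sqrt(98113))/18) + 14923) = -9518/((-2044/3 + I*sqrt(98113)/18) + 14923) = -9518/(42725/3 + I*sqrt(98113)/18)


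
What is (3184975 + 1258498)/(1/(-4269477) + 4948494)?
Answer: 18971305773621/21127481317637 ≈ 0.89794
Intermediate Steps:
(3184975 + 1258498)/(1/(-4269477) + 4948494) = 4443473/(-1/4269477 + 4948494) = 4443473/(21127481317637/4269477) = 4443473*(4269477/21127481317637) = 18971305773621/21127481317637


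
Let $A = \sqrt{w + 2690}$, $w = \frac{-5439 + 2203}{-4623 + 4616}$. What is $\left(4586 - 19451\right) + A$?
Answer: $-14865 + \frac{\sqrt{154462}}{7} \approx -14809.0$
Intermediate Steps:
$w = \frac{3236}{7}$ ($w = - \frac{3236}{-7} = \left(-3236\right) \left(- \frac{1}{7}\right) = \frac{3236}{7} \approx 462.29$)
$A = \frac{\sqrt{154462}}{7}$ ($A = \sqrt{\frac{3236}{7} + 2690} = \sqrt{\frac{22066}{7}} = \frac{\sqrt{154462}}{7} \approx 56.145$)
$\left(4586 - 19451\right) + A = \left(4586 - 19451\right) + \frac{\sqrt{154462}}{7} = -14865 + \frac{\sqrt{154462}}{7}$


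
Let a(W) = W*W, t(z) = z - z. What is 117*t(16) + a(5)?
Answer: 25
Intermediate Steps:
t(z) = 0
a(W) = W²
117*t(16) + a(5) = 117*0 + 5² = 0 + 25 = 25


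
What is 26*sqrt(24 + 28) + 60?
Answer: 60 + 52*sqrt(13) ≈ 247.49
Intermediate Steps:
26*sqrt(24 + 28) + 60 = 26*sqrt(52) + 60 = 26*(2*sqrt(13)) + 60 = 52*sqrt(13) + 60 = 60 + 52*sqrt(13)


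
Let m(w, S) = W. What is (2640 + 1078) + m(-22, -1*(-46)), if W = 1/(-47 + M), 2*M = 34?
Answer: 111539/30 ≈ 3718.0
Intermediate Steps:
M = 17 (M = (½)*34 = 17)
W = -1/30 (W = 1/(-47 + 17) = 1/(-30) = -1/30 ≈ -0.033333)
m(w, S) = -1/30
(2640 + 1078) + m(-22, -1*(-46)) = (2640 + 1078) - 1/30 = 3718 - 1/30 = 111539/30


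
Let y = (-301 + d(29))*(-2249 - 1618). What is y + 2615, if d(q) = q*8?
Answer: 269438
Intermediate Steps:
d(q) = 8*q
y = 266823 (y = (-301 + 8*29)*(-2249 - 1618) = (-301 + 232)*(-3867) = -69*(-3867) = 266823)
y + 2615 = 266823 + 2615 = 269438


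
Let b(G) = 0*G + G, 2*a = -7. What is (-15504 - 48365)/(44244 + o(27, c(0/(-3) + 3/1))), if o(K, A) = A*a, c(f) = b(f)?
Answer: -127738/88467 ≈ -1.4439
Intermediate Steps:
a = -7/2 (a = (½)*(-7) = -7/2 ≈ -3.5000)
b(G) = G (b(G) = 0 + G = G)
c(f) = f
o(K, A) = -7*A/2 (o(K, A) = A*(-7/2) = -7*A/2)
(-15504 - 48365)/(44244 + o(27, c(0/(-3) + 3/1))) = (-15504 - 48365)/(44244 - 7*(0/(-3) + 3/1)/2) = -63869/(44244 - 7*(0*(-⅓) + 3*1)/2) = -63869/(44244 - 7*(0 + 3)/2) = -63869/(44244 - 7/2*3) = -63869/(44244 - 21/2) = -63869/88467/2 = -63869*2/88467 = -127738/88467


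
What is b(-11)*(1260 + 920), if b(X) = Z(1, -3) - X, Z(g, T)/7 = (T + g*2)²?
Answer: 39240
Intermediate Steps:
Z(g, T) = 7*(T + 2*g)² (Z(g, T) = 7*(T + g*2)² = 7*(T + 2*g)²)
b(X) = 7 - X (b(X) = 7*(-3 + 2*1)² - X = 7*(-3 + 2)² - X = 7*(-1)² - X = 7*1 - X = 7 - X)
b(-11)*(1260 + 920) = (7 - 1*(-11))*(1260 + 920) = (7 + 11)*2180 = 18*2180 = 39240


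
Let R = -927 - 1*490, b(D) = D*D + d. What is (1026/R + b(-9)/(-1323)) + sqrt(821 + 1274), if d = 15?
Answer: -497810/624897 + sqrt(2095) ≈ 44.975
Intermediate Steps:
b(D) = 15 + D**2 (b(D) = D*D + 15 = D**2 + 15 = 15 + D**2)
R = -1417 (R = -927 - 490 = -1417)
(1026/R + b(-9)/(-1323)) + sqrt(821 + 1274) = (1026/(-1417) + (15 + (-9)**2)/(-1323)) + sqrt(821 + 1274) = (1026*(-1/1417) + (15 + 81)*(-1/1323)) + sqrt(2095) = (-1026/1417 + 96*(-1/1323)) + sqrt(2095) = (-1026/1417 - 32/441) + sqrt(2095) = -497810/624897 + sqrt(2095)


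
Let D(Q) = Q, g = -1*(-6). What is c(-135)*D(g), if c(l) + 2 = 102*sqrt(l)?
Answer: -12 + 1836*I*sqrt(15) ≈ -12.0 + 7110.8*I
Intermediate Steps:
g = 6
c(l) = -2 + 102*sqrt(l)
c(-135)*D(g) = (-2 + 102*sqrt(-135))*6 = (-2 + 102*(3*I*sqrt(15)))*6 = (-2 + 306*I*sqrt(15))*6 = -12 + 1836*I*sqrt(15)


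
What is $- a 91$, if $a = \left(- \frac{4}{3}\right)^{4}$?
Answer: $- \frac{23296}{81} \approx -287.6$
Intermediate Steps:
$a = \frac{256}{81}$ ($a = \left(\left(-4\right) \frac{1}{3}\right)^{4} = \left(- \frac{4}{3}\right)^{4} = \frac{256}{81} \approx 3.1605$)
$- a 91 = - \frac{256 \cdot 91}{81} = \left(-1\right) \frac{23296}{81} = - \frac{23296}{81}$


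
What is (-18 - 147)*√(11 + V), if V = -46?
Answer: -165*I*√35 ≈ -976.15*I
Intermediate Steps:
(-18 - 147)*√(11 + V) = (-18 - 147)*√(11 - 46) = -165*I*√35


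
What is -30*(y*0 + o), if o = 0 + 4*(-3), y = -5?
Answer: 360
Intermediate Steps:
o = -12 (o = 0 - 12 = -12)
-30*(y*0 + o) = -30*(-5*0 - 12) = -30*(0 - 12) = -30*(-12) = 360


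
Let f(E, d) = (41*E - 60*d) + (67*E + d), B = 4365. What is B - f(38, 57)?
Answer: 3624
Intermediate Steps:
f(E, d) = -59*d + 108*E (f(E, d) = (-60*d + 41*E) + (d + 67*E) = -59*d + 108*E)
B - f(38, 57) = 4365 - (-59*57 + 108*38) = 4365 - (-3363 + 4104) = 4365 - 1*741 = 4365 - 741 = 3624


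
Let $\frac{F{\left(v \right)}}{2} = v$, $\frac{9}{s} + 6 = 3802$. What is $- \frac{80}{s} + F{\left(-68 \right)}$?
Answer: $- \frac{304904}{9} \approx -33878.0$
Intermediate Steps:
$s = \frac{9}{3796}$ ($s = \frac{9}{-6 + 3802} = \frac{9}{3796} \approx 0.0023709$)
$F{\left(v \right)} = 2 v$
$- \frac{80}{s} + F{\left(-68 \right)} = - \frac{80}{\frac{9}{3796}} + 2 \left(-68\right) = \left(-80\right) \frac{3796}{9} - 136 = - \frac{303680}{9} - 136 = - \frac{304904}{9}$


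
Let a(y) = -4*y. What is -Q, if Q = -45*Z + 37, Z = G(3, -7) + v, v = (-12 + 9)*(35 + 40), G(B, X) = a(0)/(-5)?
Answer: -10162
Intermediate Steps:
G(B, X) = 0 (G(B, X) = -4*0/(-5) = 0*(-1/5) = 0)
v = -225 (v = -3*75 = -225)
Z = -225 (Z = 0 - 225 = -225)
Q = 10162 (Q = -45*(-225) + 37 = 10125 + 37 = 10162)
-Q = -1*10162 = -10162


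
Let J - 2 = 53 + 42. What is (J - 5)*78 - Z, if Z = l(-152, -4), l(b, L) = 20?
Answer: 7156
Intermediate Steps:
Z = 20
J = 97 (J = 2 + (53 + 42) = 2 + 95 = 97)
(J - 5)*78 - Z = (97 - 5)*78 - 1*20 = 92*78 - 20 = 7176 - 20 = 7156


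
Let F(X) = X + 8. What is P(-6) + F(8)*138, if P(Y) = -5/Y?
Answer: 13253/6 ≈ 2208.8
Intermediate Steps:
F(X) = 8 + X
P(-6) + F(8)*138 = -5/(-6) + (8 + 8)*138 = -5*(-⅙) + 16*138 = ⅚ + 2208 = 13253/6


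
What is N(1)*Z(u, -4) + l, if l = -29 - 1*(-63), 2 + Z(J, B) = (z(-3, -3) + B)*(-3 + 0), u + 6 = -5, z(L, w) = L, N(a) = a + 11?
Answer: 262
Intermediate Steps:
N(a) = 11 + a
u = -11 (u = -6 - 5 = -11)
Z(J, B) = 7 - 3*B (Z(J, B) = -2 + (-3 + B)*(-3 + 0) = -2 + (-3 + B)*(-3) = -2 + (9 - 3*B) = 7 - 3*B)
l = 34 (l = -29 + 63 = 34)
N(1)*Z(u, -4) + l = (11 + 1)*(7 - 3*(-4)) + 34 = 12*(7 + 12) + 34 = 12*19 + 34 = 228 + 34 = 262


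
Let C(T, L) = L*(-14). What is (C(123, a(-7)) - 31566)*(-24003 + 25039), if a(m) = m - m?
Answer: -32702376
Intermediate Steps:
a(m) = 0
C(T, L) = -14*L
(C(123, a(-7)) - 31566)*(-24003 + 25039) = (-14*0 - 31566)*(-24003 + 25039) = (0 - 31566)*1036 = -31566*1036 = -32702376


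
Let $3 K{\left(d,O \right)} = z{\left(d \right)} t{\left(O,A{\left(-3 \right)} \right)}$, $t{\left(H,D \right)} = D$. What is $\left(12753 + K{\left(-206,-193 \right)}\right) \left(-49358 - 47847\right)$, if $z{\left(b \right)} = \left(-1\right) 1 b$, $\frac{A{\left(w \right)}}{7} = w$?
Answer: $-1099485755$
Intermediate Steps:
$A{\left(w \right)} = 7 w$
$z{\left(b \right)} = - b$
$K{\left(d,O \right)} = 7 d$ ($K{\left(d,O \right)} = \frac{- d 7 \left(-3\right)}{3} = \frac{- d \left(-21\right)}{3} = \frac{21 d}{3} = 7 d$)
$\left(12753 + K{\left(-206,-193 \right)}\right) \left(-49358 - 47847\right) = \left(12753 + 7 \left(-206\right)\right) \left(-49358 - 47847\right) = \left(12753 - 1442\right) \left(-97205\right) = 11311 \left(-97205\right) = -1099485755$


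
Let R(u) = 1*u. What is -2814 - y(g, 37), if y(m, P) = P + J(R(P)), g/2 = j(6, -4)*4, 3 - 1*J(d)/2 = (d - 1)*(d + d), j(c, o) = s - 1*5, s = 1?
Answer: 2471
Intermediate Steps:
R(u) = u
j(c, o) = -4 (j(c, o) = 1 - 1*5 = 1 - 5 = -4)
J(d) = 6 - 4*d*(-1 + d) (J(d) = 6 - 2*(d - 1)*(d + d) = 6 - 2*(-1 + d)*2*d = 6 - 4*d*(-1 + d))
g = -32 (g = 2*(-4*4) = 2*(-16) = -32)
y(m, P) = 6 - 4*P**2 + 5*P (y(m, P) = P + (6 - 4*P**2 + 4*P) = 6 - 4*P**2 + 5*P)
-2814 - y(g, 37) = -2814 - (6 - 4*37**2 + 5*37) = -2814 - (6 - 4*1369 + 185) = -2814 - (6 - 5476 + 185) = -2814 - 1*(-5285) = -2814 + 5285 = 2471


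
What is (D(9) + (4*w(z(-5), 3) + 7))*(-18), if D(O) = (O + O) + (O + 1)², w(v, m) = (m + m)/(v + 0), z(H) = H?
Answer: -10818/5 ≈ -2163.6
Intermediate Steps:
w(v, m) = 2*m/v (w(v, m) = (2*m)/v = 2*m/v)
D(O) = (1 + O)² + 2*O (D(O) = 2*O + (1 + O)² = (1 + O)² + 2*O)
(D(9) + (4*w(z(-5), 3) + 7))*(-18) = (((1 + 9)² + 2*9) + (4*(2*3/(-5)) + 7))*(-18) = ((10² + 18) + (4*(2*3*(-⅕)) + 7))*(-18) = ((100 + 18) + (4*(-6/5) + 7))*(-18) = (118 + (-24/5 + 7))*(-18) = (118 + 11/5)*(-18) = (601/5)*(-18) = -10818/5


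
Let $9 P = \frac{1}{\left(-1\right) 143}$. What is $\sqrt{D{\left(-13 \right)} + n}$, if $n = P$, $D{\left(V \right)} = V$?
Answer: $\frac{2 i \sqrt{598169}}{429} \approx 3.6057 i$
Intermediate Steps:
$P = - \frac{1}{1287}$ ($P = \frac{1}{9 \left(\left(-1\right) 143\right)} = \frac{1}{9 \left(-143\right)} = \frac{1}{9} \left(- \frac{1}{143}\right) = - \frac{1}{1287} \approx -0.000777$)
$n = - \frac{1}{1287} \approx -0.000777$
$\sqrt{D{\left(-13 \right)} + n} = \sqrt{-13 - \frac{1}{1287}} = \sqrt{- \frac{16732}{1287}} = \frac{2 i \sqrt{598169}}{429}$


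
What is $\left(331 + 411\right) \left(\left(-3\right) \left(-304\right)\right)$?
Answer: $676704$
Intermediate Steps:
$\left(331 + 411\right) \left(\left(-3\right) \left(-304\right)\right) = 742 \cdot 912 = 676704$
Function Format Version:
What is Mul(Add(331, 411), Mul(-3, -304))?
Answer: 676704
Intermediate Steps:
Mul(Add(331, 411), Mul(-3, -304)) = Mul(742, 912) = 676704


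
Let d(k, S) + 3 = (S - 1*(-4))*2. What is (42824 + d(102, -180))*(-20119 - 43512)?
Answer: -2702344939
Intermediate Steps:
d(k, S) = 5 + 2*S (d(k, S) = -3 + (S - 1*(-4))*2 = -3 + (S + 4)*2 = -3 + (4 + S)*2 = -3 + (8 + 2*S) = 5 + 2*S)
(42824 + d(102, -180))*(-20119 - 43512) = (42824 + (5 + 2*(-180)))*(-20119 - 43512) = (42824 + (5 - 360))*(-63631) = (42824 - 355)*(-63631) = 42469*(-63631) = -2702344939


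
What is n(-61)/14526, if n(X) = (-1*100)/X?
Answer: 50/443043 ≈ 0.00011286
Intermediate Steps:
n(X) = -100/X
n(-61)/14526 = -100/(-61)/14526 = -100*(-1/61)*(1/14526) = (100/61)*(1/14526) = 50/443043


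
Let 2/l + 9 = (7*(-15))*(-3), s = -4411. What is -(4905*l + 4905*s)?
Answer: 367810690/17 ≈ 2.1636e+7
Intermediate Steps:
l = 1/153 (l = 2/(-9 + (7*(-15))*(-3)) = 2/(-9 - 105*(-3)) = 2/(-9 + 315) = 2/306 = 2*(1/306) = 1/153 ≈ 0.0065359)
-(4905*l + 4905*s) = -4905/(1/(-4411 + 1/153)) = -4905/(1/(-674882/153)) = -4905/(-153/674882) = -4905*(-674882/153) = 367810690/17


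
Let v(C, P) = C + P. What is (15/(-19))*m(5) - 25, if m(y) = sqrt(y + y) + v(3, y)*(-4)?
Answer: 5/19 - 15*sqrt(10)/19 ≈ -2.2334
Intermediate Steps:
m(y) = -12 - 4*y + sqrt(2)*sqrt(y) (m(y) = sqrt(y + y) + (3 + y)*(-4) = sqrt(2*y) + (-12 - 4*y) = sqrt(2)*sqrt(y) + (-12 - 4*y) = -12 - 4*y + sqrt(2)*sqrt(y))
(15/(-19))*m(5) - 25 = (15/(-19))*(-12 - 4*5 + sqrt(2)*sqrt(5)) - 25 = (15*(-1/19))*(-12 - 20 + sqrt(10)) - 25 = -15*(-32 + sqrt(10))/19 - 25 = (480/19 - 15*sqrt(10)/19) - 25 = 5/19 - 15*sqrt(10)/19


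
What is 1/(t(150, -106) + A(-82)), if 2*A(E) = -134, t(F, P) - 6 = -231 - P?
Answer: -1/186 ≈ -0.0053763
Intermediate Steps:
t(F, P) = -225 - P (t(F, P) = 6 + (-231 - P) = -225 - P)
A(E) = -67 (A(E) = (½)*(-134) = -67)
1/(t(150, -106) + A(-82)) = 1/((-225 - 1*(-106)) - 67) = 1/((-225 + 106) - 67) = 1/(-119 - 67) = 1/(-186) = -1/186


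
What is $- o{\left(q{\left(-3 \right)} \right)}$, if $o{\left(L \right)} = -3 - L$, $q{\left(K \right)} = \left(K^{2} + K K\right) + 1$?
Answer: $22$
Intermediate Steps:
$q{\left(K \right)} = 1 + 2 K^{2}$ ($q{\left(K \right)} = \left(K^{2} + K^{2}\right) + 1 = 2 K^{2} + 1 = 1 + 2 K^{2}$)
$- o{\left(q{\left(-3 \right)} \right)} = - (-3 - \left(1 + 2 \left(-3\right)^{2}\right)) = - (-3 - \left(1 + 2 \cdot 9\right)) = - (-3 - \left(1 + 18\right)) = - (-3 - 19) = \left(-1\right) \left(-22\right) = 22$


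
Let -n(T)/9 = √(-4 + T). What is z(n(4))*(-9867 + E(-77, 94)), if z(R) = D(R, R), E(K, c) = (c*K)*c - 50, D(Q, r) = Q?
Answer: 0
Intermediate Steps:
E(K, c) = -50 + K*c² (E(K, c) = (K*c)*c - 50 = K*c² - 50 = -50 + K*c²)
n(T) = -9*√(-4 + T)
z(R) = R
z(n(4))*(-9867 + E(-77, 94)) = (-9*√(-4 + 4))*(-9867 + (-50 - 77*94²)) = (-9*√0)*(-9867 + (-50 - 77*8836)) = (-9*0)*(-9867 + (-50 - 680372)) = 0*(-9867 - 680422) = 0*(-690289) = 0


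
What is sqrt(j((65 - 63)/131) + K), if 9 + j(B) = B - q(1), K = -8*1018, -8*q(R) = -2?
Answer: I*sqrt(559670645)/262 ≈ 90.295*I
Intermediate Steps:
q(R) = 1/4 (q(R) = -1/8*(-2) = 1/4)
K = -8144
j(B) = -37/4 + B (j(B) = -9 + (B - 1*1/4) = -9 + (B - 1/4) = -9 + (-1/4 + B) = -37/4 + B)
sqrt(j((65 - 63)/131) + K) = sqrt((-37/4 + (65 - 63)/131) - 8144) = sqrt((-37/4 + 2*(1/131)) - 8144) = sqrt((-37/4 + 2/131) - 8144) = sqrt(-4839/524 - 8144) = sqrt(-4272295/524) = I*sqrt(559670645)/262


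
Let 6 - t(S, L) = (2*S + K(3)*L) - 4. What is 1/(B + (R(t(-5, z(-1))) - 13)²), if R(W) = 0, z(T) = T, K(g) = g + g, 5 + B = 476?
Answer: 1/640 ≈ 0.0015625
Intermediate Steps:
B = 471 (B = -5 + 476 = 471)
K(g) = 2*g
t(S, L) = 10 - 6*L - 2*S (t(S, L) = 6 - ((2*S + (2*3)*L) - 4) = 6 - ((2*S + 6*L) - 4) = 6 - (-4 + 2*S + 6*L) = 6 + (4 - 6*L - 2*S) = 10 - 6*L - 2*S)
1/(B + (R(t(-5, z(-1))) - 13)²) = 1/(471 + (0 - 13)²) = 1/(471 + (-13)²) = 1/(471 + 169) = 1/640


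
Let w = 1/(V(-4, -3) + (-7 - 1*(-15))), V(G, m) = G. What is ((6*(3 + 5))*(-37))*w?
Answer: -444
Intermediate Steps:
w = 1/4 (w = 1/(-4 + (-7 - 1*(-15))) = 1/(-4 + (-7 + 15)) = 1/(-4 + 8) = 1/4 ≈ 0.25000)
((6*(3 + 5))*(-37))*w = ((6*(3 + 5))*(-37))*(1/4) = ((6*8)*(-37))*(1/4) = (48*(-37))*(1/4) = -1776*1/4 = -444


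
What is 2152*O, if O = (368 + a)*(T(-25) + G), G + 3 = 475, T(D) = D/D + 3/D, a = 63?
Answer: 10965046864/25 ≈ 4.3860e+8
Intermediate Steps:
T(D) = 1 + 3/D
G = 472 (G = -3 + 475 = 472)
O = 5095282/25 (O = (368 + 63)*((3 - 25)/(-25) + 472) = 431*(-1/25*(-22) + 472) = 431*(22/25 + 472) = 431*(11822/25) = 5095282/25 ≈ 2.0381e+5)
2152*O = 2152*(5095282/25) = 10965046864/25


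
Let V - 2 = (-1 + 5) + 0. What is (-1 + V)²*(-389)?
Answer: -9725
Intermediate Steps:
V = 6 (V = 2 + ((-1 + 5) + 0) = 2 + (4 + 0) = 2 + 4 = 6)
(-1 + V)²*(-389) = (-1 + 6)²*(-389) = 5²*(-389) = 25*(-389) = -9725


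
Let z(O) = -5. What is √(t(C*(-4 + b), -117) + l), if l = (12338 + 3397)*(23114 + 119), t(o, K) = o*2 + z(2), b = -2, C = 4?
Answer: √365571202 ≈ 19120.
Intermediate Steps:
t(o, K) = -5 + 2*o (t(o, K) = o*2 - 5 = 2*o - 5 = -5 + 2*o)
l = 365571255 (l = 15735*23233 = 365571255)
√(t(C*(-4 + b), -117) + l) = √((-5 + 2*(4*(-4 - 2))) + 365571255) = √((-5 + 2*(4*(-6))) + 365571255) = √((-5 + 2*(-24)) + 365571255) = √((-5 - 48) + 365571255) = √(-53 + 365571255) = √365571202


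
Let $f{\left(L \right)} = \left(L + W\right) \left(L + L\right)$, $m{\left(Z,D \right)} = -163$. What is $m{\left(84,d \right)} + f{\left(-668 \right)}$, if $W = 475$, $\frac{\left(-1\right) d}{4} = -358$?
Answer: $257685$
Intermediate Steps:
$d = 1432$ ($d = \left(-4\right) \left(-358\right) = 1432$)
$f{\left(L \right)} = 2 L \left(475 + L\right)$ ($f{\left(L \right)} = \left(L + 475\right) \left(L + L\right) = \left(475 + L\right) 2 L = 2 L \left(475 + L\right)$)
$m{\left(84,d \right)} + f{\left(-668 \right)} = -163 + 2 \left(-668\right) \left(475 - 668\right) = -163 + 2 \left(-668\right) \left(-193\right) = -163 + 257848 = 257685$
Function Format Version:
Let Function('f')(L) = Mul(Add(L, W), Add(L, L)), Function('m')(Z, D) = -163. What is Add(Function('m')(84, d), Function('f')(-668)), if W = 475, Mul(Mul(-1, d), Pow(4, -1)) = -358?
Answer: 257685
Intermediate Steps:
d = 1432 (d = Mul(-4, -358) = 1432)
Function('f')(L) = Mul(2, L, Add(475, L)) (Function('f')(L) = Mul(Add(L, 475), Add(L, L)) = Mul(Add(475, L), Mul(2, L)) = Mul(2, L, Add(475, L)))
Add(Function('m')(84, d), Function('f')(-668)) = Add(-163, Mul(2, -668, Add(475, -668))) = Add(-163, Mul(2, -668, -193)) = Add(-163, 257848) = 257685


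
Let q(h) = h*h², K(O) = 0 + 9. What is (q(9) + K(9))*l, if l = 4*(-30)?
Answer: -88560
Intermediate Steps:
K(O) = 9
q(h) = h³
l = -120
(q(9) + K(9))*l = (9³ + 9)*(-120) = (729 + 9)*(-120) = 738*(-120) = -88560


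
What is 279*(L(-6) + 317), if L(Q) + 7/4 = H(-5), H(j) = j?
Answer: 346239/4 ≈ 86560.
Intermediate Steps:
L(Q) = -27/4 (L(Q) = -7/4 - 5 = -27/4)
279*(L(-6) + 317) = 279*(-27/4 + 317) = 279*(1241/4) = 346239/4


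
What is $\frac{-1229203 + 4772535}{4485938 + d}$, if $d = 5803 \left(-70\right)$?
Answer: $\frac{885833}{1019932} \approx 0.86852$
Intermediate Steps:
$d = -406210$
$\frac{-1229203 + 4772535}{4485938 + d} = \frac{-1229203 + 4772535}{4485938 - 406210} = \frac{3543332}{4079728} = 3543332 \cdot \frac{1}{4079728} = \frac{885833}{1019932}$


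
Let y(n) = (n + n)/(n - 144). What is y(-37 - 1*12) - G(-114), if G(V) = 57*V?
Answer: 1254212/193 ≈ 6498.5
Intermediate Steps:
y(n) = 2*n/(-144 + n) (y(n) = (2*n)/(-144 + n) = 2*n/(-144 + n))
y(-37 - 1*12) - G(-114) = 2*(-37 - 1*12)/(-144 + (-37 - 1*12)) - 57*(-114) = 2*(-37 - 12)/(-144 + (-37 - 12)) - 1*(-6498) = 2*(-49)/(-144 - 49) + 6498 = 2*(-49)/(-193) + 6498 = 2*(-49)*(-1/193) + 6498 = 98/193 + 6498 = 1254212/193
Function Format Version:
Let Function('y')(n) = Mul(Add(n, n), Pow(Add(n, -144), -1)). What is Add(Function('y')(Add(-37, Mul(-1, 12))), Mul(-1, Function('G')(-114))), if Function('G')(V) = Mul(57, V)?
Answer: Rational(1254212, 193) ≈ 6498.5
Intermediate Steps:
Function('y')(n) = Mul(2, n, Pow(Add(-144, n), -1)) (Function('y')(n) = Mul(Mul(2, n), Pow(Add(-144, n), -1)) = Mul(2, n, Pow(Add(-144, n), -1)))
Add(Function('y')(Add(-37, Mul(-1, 12))), Mul(-1, Function('G')(-114))) = Add(Mul(2, Add(-37, Mul(-1, 12)), Pow(Add(-144, Add(-37, Mul(-1, 12))), -1)), Mul(-1, Mul(57, -114))) = Add(Mul(2, Add(-37, -12), Pow(Add(-144, Add(-37, -12)), -1)), Mul(-1, -6498)) = Add(Mul(2, -49, Pow(Add(-144, -49), -1)), 6498) = Add(Mul(2, -49, Pow(-193, -1)), 6498) = Add(Mul(2, -49, Rational(-1, 193)), 6498) = Add(Rational(98, 193), 6498) = Rational(1254212, 193)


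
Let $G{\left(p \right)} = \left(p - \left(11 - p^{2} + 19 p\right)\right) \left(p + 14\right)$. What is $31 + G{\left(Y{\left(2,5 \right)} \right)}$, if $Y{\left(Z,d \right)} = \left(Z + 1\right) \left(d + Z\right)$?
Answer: $1851$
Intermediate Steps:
$Y{\left(Z,d \right)} = \left(1 + Z\right) \left(Z + d\right)$
$G{\left(p \right)} = \left(14 + p\right) \left(-11 + p^{2} - 18 p\right)$ ($G{\left(p \right)} = \left(p - \left(11 - p^{2} + 19 p\right)\right) \left(14 + p\right) = \left(-11 + p^{2} - 18 p\right) \left(14 + p\right) = \left(14 + p\right) \left(-11 + p^{2} - 18 p\right)$)
$31 + G{\left(Y{\left(2,5 \right)} \right)} = 31 - \left(154 - \left(2 + 5 + 2^{2} + 2 \cdot 5\right)^{3} + 4 \left(2 + 5 + 2^{2} + 2 \cdot 5\right)^{2} + 263 \left(2 + 5 + 2^{2} + 2 \cdot 5\right)\right) = 31 - \left(154 - \left(2 + 5 + 4 + 10\right)^{3} + 4 \left(2 + 5 + 4 + 10\right)^{2} + 263 \left(2 + 5 + 4 + 10\right)\right) = 31 - \left(5677 - 9261 + 1764\right) = 31 - -1820 = 31 + 1820 = 1851$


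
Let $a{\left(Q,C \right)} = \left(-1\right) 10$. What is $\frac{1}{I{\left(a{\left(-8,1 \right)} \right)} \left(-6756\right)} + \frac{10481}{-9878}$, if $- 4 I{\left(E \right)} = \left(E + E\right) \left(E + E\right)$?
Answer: $- \frac{3540476861}{3336788400} \approx -1.061$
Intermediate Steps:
$a{\left(Q,C \right)} = -10$
$I{\left(E \right)} = - E^{2}$ ($I{\left(E \right)} = - \frac{\left(E + E\right) \left(E + E\right)}{4} = - \frac{2 E 2 E}{4} = - \frac{4 E^{2}}{4} = - E^{2}$)
$\frac{1}{I{\left(a{\left(-8,1 \right)} \right)} \left(-6756\right)} + \frac{10481}{-9878} = \frac{1}{- \left(-10\right)^{2} \left(-6756\right)} + \frac{10481}{-9878} = \frac{1}{\left(-1\right) 100} \left(- \frac{1}{6756}\right) + 10481 \left(- \frac{1}{9878}\right) = \frac{1}{-100} \left(- \frac{1}{6756}\right) - \frac{10481}{9878} = \left(- \frac{1}{100}\right) \left(- \frac{1}{6756}\right) - \frac{10481}{9878} = \frac{1}{675600} - \frac{10481}{9878} = - \frac{3540476861}{3336788400}$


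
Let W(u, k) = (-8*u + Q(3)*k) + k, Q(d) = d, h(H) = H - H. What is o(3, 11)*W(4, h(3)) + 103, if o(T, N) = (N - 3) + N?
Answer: -505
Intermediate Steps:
o(T, N) = -3 + 2*N (o(T, N) = (-3 + N) + N = -3 + 2*N)
h(H) = 0
W(u, k) = -8*u + 4*k (W(u, k) = (-8*u + 3*k) + k = -8*u + 4*k)
o(3, 11)*W(4, h(3)) + 103 = (-3 + 2*11)*(-8*4 + 4*0) + 103 = (-3 + 22)*(-32 + 0) + 103 = 19*(-32) + 103 = -608 + 103 = -505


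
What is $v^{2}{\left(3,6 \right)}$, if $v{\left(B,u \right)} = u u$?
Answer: $1296$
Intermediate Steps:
$v{\left(B,u \right)} = u^{2}$
$v^{2}{\left(3,6 \right)} = \left(6^{2}\right)^{2} = 36^{2} = 1296$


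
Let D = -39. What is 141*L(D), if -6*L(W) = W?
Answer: 1833/2 ≈ 916.50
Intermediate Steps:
L(W) = -W/6
141*L(D) = 141*(-⅙*(-39)) = 141*(13/2) = 1833/2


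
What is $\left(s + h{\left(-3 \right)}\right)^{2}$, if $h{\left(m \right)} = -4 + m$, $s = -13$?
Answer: $400$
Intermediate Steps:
$\left(s + h{\left(-3 \right)}\right)^{2} = \left(-13 - 7\right)^{2} = \left(-20\right)^{2} = 400$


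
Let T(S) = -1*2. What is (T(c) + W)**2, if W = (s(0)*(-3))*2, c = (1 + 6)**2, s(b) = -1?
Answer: 16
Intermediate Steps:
c = 49 (c = 7**2 = 49)
T(S) = -2
W = 6 (W = -1*(-3)*2 = 3*2 = 6)
(T(c) + W)**2 = (-2 + 6)**2 = 4**2 = 16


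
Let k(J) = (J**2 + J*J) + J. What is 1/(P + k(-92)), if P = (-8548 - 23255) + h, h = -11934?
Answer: -1/26901 ≈ -3.7173e-5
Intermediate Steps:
k(J) = J + 2*J**2 (k(J) = (J**2 + J**2) + J = 2*J**2 + J = J + 2*J**2)
P = -43737 (P = (-8548 - 23255) - 11934 = -31803 - 11934 = -43737)
1/(P + k(-92)) = 1/(-43737 - 92*(1 + 2*(-92))) = 1/(-43737 - 92*(1 - 184)) = 1/(-43737 - 92*(-183)) = 1/(-43737 + 16836) = 1/(-26901) = -1/26901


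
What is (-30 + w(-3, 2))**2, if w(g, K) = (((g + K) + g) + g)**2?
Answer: 361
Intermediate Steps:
w(g, K) = (K + 3*g)**2 (w(g, K) = (((K + g) + g) + g)**2 = ((K + 2*g) + g)**2 = (K + 3*g)**2)
(-30 + w(-3, 2))**2 = (-30 + (2 + 3*(-3))**2)**2 = (-30 + (2 - 9)**2)**2 = (-30 + (-7)**2)**2 = (-30 + 49)**2 = 19**2 = 361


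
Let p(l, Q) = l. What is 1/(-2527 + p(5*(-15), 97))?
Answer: -1/2602 ≈ -0.00038432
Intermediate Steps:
1/(-2527 + p(5*(-15), 97)) = 1/(-2527 + 5*(-15)) = 1/(-2527 - 75) = 1/(-2602) = -1/2602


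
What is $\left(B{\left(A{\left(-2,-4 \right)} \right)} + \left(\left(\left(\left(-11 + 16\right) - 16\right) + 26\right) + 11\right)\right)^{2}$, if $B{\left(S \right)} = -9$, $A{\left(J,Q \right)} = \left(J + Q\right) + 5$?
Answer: $289$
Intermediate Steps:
$A{\left(J,Q \right)} = 5 + J + Q$
$\left(B{\left(A{\left(-2,-4 \right)} \right)} + \left(\left(\left(\left(-11 + 16\right) - 16\right) + 26\right) + 11\right)\right)^{2} = \left(-9 + \left(\left(\left(\left(-11 + 16\right) - 16\right) + 26\right) + 11\right)\right)^{2} = \left(-9 + \left(\left(\left(5 - 16\right) + 26\right) + 11\right)\right)^{2} = \left(-9 + \left(\left(-11 + 26\right) + 11\right)\right)^{2} = \left(-9 + \left(15 + 11\right)\right)^{2} = \left(-9 + 26\right)^{2} = 17^{2} = 289$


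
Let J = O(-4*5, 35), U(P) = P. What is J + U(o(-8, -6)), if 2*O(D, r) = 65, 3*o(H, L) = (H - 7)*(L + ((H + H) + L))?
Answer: 345/2 ≈ 172.50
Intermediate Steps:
o(H, L) = (-7 + H)*(2*H + 2*L)/3 (o(H, L) = ((H - 7)*(L + ((H + H) + L)))/3 = ((-7 + H)*(L + (2*H + L)))/3 = ((-7 + H)*(L + (L + 2*H)))/3 = ((-7 + H)*(2*H + 2*L))/3 = (-7 + H)*(2*H + 2*L)/3)
O(D, r) = 65/2 (O(D, r) = (½)*65 = 65/2)
J = 65/2 ≈ 32.500
J + U(o(-8, -6)) = 65/2 + (-14/3*(-8) - 14/3*(-6) + (⅔)*(-8)² + (⅔)*(-8)*(-6)) = 65/2 + (112/3 + 28 + (⅔)*64 + 32) = 65/2 + (112/3 + 28 + 128/3 + 32) = 65/2 + 140 = 345/2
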